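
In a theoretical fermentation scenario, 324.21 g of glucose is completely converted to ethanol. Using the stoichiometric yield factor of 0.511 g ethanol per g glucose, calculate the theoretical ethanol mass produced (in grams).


Theoretical ethanol yield: m_EtOH = 0.511 * m_glucose
m_EtOH = 0.511 * 324.21 = 165.6713 g

165.6713 g


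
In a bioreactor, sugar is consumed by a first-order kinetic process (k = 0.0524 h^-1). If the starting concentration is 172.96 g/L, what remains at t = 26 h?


S = S0 * exp(-k * t)
S = 172.96 * exp(-0.0524 * 26)
S = 44.2856 g/L

44.2856 g/L


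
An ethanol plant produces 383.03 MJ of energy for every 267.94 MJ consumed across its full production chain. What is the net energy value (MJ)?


NEV = E_out - E_in
= 383.03 - 267.94
= 115.0900 MJ

115.0900 MJ


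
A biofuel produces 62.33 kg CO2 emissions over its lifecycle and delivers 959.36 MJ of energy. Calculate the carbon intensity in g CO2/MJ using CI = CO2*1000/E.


CI = CO2 * 1000 / E
= 62.33 * 1000 / 959.36
= 64.9704 g CO2/MJ

64.9704 g CO2/MJ


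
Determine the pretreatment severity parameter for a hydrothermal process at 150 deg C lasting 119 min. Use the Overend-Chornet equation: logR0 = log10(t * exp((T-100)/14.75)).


logR0 = log10(t * exp((T - 100) / 14.75))
= log10(119 * exp((150 - 100) / 14.75))
= 3.5477

3.5477


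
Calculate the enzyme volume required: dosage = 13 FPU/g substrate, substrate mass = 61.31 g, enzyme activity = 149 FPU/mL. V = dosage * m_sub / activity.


V = dosage * m_sub / activity
V = 13 * 61.31 / 149
V = 5.3492 mL

5.3492 mL


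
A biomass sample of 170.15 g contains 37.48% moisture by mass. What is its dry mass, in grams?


Wd = Ww * (1 - MC/100)
= 170.15 * (1 - 37.48/100)
= 106.3778 g

106.3778 g


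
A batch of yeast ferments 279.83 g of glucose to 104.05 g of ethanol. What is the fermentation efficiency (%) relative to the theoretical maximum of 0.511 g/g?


Fermentation efficiency = (actual / (0.511 * glucose)) * 100
= (104.05 / (0.511 * 279.83)) * 100
= 72.7657%

72.7657%


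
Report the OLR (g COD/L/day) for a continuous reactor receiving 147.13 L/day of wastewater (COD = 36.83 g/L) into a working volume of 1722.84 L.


OLR = Q * S / V
= 147.13 * 36.83 / 1722.84
= 3.1453 g/L/day

3.1453 g/L/day


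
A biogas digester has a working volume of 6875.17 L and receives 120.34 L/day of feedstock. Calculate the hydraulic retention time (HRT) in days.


HRT = V / Q
= 6875.17 / 120.34
= 57.1312 days

57.1312 days


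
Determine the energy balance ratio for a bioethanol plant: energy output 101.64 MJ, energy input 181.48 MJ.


EROI = E_out / E_in
= 101.64 / 181.48
= 0.5601

0.5601


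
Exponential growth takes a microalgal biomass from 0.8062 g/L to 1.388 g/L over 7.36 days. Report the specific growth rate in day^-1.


mu = ln(X2/X1) / dt
= ln(1.388/0.8062) / 7.36
= 0.0738 per day

0.0738 per day


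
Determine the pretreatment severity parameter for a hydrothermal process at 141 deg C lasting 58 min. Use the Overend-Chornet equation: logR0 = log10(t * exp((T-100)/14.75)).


logR0 = log10(t * exp((T - 100) / 14.75))
= log10(58 * exp((141 - 100) / 14.75))
= 2.9706

2.9706


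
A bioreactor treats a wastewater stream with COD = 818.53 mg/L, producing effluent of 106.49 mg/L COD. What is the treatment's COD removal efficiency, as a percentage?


eta = (COD_in - COD_out) / COD_in * 100
= (818.53 - 106.49) / 818.53 * 100
= 86.9901%

86.9901%


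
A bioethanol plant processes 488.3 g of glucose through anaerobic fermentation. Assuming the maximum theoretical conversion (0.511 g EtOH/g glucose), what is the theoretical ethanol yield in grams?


Theoretical ethanol yield: m_EtOH = 0.511 * m_glucose
m_EtOH = 0.511 * 488.3 = 249.5213 g

249.5213 g


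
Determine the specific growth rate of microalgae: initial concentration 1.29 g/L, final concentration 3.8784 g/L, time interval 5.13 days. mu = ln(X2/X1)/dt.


mu = ln(X2/X1) / dt
= ln(3.8784/1.29) / 5.13
= 0.2146 per day

0.2146 per day


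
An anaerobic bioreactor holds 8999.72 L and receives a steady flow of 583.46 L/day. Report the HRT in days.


HRT = V / Q
= 8999.72 / 583.46
= 15.4247 days

15.4247 days


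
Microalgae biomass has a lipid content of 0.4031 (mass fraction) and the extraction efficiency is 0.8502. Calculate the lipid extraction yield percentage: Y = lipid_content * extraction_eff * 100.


Y = lipid_content * extraction_eff * 100
= 0.4031 * 0.8502 * 100
= 34.2716%

34.2716%


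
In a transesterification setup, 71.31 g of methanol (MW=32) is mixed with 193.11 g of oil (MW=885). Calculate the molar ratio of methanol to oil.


Molar ratio = n_MeOH / n_oil = (MeOH/32) / (oil/885) = (MeOH * 885) / (32 * oil)
= (71.31 * 885) / (32 * 193.11)
= 10.2127

10.2127


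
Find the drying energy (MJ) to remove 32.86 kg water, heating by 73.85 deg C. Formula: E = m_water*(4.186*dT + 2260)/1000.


E = m_water * (4.186 * dT + 2260) / 1000
= 32.86 * (4.186 * 73.85 + 2260) / 1000
= 84.4218 MJ

84.4218 MJ


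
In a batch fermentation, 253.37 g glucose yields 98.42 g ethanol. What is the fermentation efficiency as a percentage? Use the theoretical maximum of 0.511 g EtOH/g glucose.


Fermentation efficiency = (actual / (0.511 * glucose)) * 100
= (98.42 / (0.511 * 253.37)) * 100
= 76.0164%

76.0164%


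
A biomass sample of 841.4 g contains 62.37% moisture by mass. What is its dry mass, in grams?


Wd = Ww * (1 - MC/100)
= 841.4 * (1 - 62.37/100)
= 316.6188 g

316.6188 g


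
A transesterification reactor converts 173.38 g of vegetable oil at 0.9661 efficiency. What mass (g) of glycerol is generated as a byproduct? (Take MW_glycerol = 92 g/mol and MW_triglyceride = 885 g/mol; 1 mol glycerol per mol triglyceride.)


glycerol = oil * conv * (92/885)
= 173.38 * 0.9661 * 92 / 885
= 17.4127 g

17.4127 g


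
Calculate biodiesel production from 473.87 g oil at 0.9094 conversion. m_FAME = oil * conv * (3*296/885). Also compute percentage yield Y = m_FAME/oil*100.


m_FAME = oil * conv * (3 * 296 / 885) = oil * conv * (888/885)
= 473.87 * 0.9094 * 888 / 885
= 432.3982 g
Y = m_FAME / oil * 100 = conv * (888/885) * 100
= 0.9094 * 888 / 885 * 100
= 91.25%

432.3982 g FAME; Y = 91.25%


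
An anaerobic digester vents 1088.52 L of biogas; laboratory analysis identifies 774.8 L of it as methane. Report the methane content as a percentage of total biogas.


CH4% = V_CH4 / V_total * 100
= 774.8 / 1088.52 * 100
= 71.1792%

71.1792%


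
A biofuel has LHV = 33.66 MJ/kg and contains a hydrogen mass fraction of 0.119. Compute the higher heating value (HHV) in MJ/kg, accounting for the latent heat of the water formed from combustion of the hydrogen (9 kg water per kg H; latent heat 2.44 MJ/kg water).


HHV = LHV + H_frac * 9 * 2.44
= 33.66 + 0.119 * 9 * 2.44
= 36.2732 MJ/kg

36.2732 MJ/kg


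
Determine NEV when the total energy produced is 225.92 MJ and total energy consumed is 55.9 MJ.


NEV = E_out - E_in
= 225.92 - 55.9
= 170.0200 MJ

170.0200 MJ


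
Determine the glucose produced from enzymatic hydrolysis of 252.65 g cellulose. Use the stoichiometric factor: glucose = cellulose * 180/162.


glucose = cellulose * 180/162
= 252.65 * 180/162
= 280.7222 g

280.7222 g


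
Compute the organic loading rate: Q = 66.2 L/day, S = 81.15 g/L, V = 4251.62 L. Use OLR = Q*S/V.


OLR = Q * S / V
= 66.2 * 81.15 / 4251.62
= 1.2635 g/L/day

1.2635 g/L/day


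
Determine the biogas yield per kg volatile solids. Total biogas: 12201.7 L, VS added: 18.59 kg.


Y = V / VS
= 12201.7 / 18.59
= 656.3583 L/kg VS

656.3583 L/kg VS


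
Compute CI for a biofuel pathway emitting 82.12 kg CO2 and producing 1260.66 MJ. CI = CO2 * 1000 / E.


CI = CO2 * 1000 / E
= 82.12 * 1000 / 1260.66
= 65.1405 g CO2/MJ

65.1405 g CO2/MJ


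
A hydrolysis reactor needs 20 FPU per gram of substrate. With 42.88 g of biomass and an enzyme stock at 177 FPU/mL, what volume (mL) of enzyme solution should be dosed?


V = dosage * m_sub / activity
V = 20 * 42.88 / 177
V = 4.8452 mL

4.8452 mL


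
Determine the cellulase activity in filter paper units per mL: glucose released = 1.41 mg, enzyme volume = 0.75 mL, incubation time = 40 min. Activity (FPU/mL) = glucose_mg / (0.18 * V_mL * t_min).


Activity = glucose_mg / (0.18 mg/umol * V_mL * t_min)
= 1.41 / (0.18 * 0.75 * 40)
= 0.2611 FPU/mL

0.2611 FPU/mL


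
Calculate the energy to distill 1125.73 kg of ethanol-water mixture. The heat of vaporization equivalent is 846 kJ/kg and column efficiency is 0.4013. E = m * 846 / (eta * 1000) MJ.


E = m * 846 / (eta * 1000)
= 1125.73 * 846 / (0.4013 * 1000)
= 2373.2060 MJ

2373.2060 MJ


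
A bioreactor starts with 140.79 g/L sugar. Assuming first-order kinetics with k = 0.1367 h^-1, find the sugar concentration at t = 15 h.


S = S0 * exp(-k * t)
S = 140.79 * exp(-0.1367 * 15)
S = 18.1155 g/L

18.1155 g/L


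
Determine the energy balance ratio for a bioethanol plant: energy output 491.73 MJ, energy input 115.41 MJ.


EROI = E_out / E_in
= 491.73 / 115.41
= 4.2607

4.2607


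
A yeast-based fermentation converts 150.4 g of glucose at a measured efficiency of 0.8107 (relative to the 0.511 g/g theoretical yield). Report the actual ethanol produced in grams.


Actual ethanol: m = 0.511 * 150.4 * 0.8107
m = 62.3059 g

62.3059 g


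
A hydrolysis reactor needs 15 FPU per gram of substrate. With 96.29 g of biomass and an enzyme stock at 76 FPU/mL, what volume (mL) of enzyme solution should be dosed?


V = dosage * m_sub / activity
V = 15 * 96.29 / 76
V = 19.0046 mL

19.0046 mL


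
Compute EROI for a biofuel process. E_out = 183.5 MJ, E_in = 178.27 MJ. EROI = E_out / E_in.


EROI = E_out / E_in
= 183.5 / 178.27
= 1.0293

1.0293


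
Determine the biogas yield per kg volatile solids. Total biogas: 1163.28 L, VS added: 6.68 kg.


Y = V / VS
= 1163.28 / 6.68
= 174.1437 L/kg VS

174.1437 L/kg VS


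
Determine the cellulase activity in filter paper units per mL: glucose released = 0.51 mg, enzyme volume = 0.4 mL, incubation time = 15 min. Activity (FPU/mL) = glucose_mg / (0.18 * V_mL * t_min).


Activity = glucose_mg / (0.18 mg/umol * V_mL * t_min)
= 0.51 / (0.18 * 0.4 * 15)
= 0.4722 FPU/mL

0.4722 FPU/mL


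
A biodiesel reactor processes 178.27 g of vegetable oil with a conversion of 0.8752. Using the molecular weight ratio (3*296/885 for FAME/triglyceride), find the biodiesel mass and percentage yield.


m_FAME = oil * conv * (3 * 296 / 885) = oil * conv * (888/885)
= 178.27 * 0.8752 * 888 / 885
= 156.5508 g
Y = m_FAME / oil * 100 = conv * (888/885) * 100
= 0.8752 * 888 / 885 * 100
= 87.82%

156.5508 g FAME; Y = 87.82%


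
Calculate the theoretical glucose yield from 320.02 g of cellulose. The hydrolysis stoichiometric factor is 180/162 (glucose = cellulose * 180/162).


glucose = cellulose * 180/162
= 320.02 * 180/162
= 355.5778 g

355.5778 g


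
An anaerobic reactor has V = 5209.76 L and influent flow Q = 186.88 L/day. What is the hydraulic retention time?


HRT = V / Q
= 5209.76 / 186.88
= 27.8776 days

27.8776 days


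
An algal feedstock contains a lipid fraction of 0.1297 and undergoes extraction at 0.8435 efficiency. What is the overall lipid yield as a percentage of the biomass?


Y = lipid_content * extraction_eff * 100
= 0.1297 * 0.8435 * 100
= 10.9402%

10.9402%


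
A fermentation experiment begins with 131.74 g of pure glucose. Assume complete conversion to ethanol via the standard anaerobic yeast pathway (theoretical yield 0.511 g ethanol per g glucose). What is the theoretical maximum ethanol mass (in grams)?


Theoretical ethanol yield: m_EtOH = 0.511 * m_glucose
m_EtOH = 0.511 * 131.74 = 67.3191 g

67.3191 g


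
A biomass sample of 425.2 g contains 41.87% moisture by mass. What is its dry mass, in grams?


Wd = Ww * (1 - MC/100)
= 425.2 * (1 - 41.87/100)
= 247.1688 g

247.1688 g


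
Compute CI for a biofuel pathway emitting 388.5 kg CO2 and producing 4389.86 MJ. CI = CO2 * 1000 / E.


CI = CO2 * 1000 / E
= 388.5 * 1000 / 4389.86
= 88.4994 g CO2/MJ

88.4994 g CO2/MJ


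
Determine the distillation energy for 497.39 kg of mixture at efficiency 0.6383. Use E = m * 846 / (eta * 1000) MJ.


E = m * 846 / (eta * 1000)
= 497.39 * 846 / (0.6383 * 1000)
= 659.2385 MJ

659.2385 MJ


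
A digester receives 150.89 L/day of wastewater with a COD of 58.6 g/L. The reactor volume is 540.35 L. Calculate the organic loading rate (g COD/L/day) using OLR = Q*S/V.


OLR = Q * S / V
= 150.89 * 58.6 / 540.35
= 16.3638 g/L/day

16.3638 g/L/day


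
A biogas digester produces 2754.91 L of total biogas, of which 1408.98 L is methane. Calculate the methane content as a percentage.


CH4% = V_CH4 / V_total * 100
= 1408.98 / 2754.91 * 100
= 51.1443%

51.1443%


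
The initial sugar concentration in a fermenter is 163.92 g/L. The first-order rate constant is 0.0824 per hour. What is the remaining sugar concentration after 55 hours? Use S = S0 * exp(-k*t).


S = S0 * exp(-k * t)
S = 163.92 * exp(-0.0824 * 55)
S = 1.7636 g/L

1.7636 g/L


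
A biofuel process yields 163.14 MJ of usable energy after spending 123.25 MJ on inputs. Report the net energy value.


NEV = E_out - E_in
= 163.14 - 123.25
= 39.8900 MJ

39.8900 MJ


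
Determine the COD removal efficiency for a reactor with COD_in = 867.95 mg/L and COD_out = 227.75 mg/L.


eta = (COD_in - COD_out) / COD_in * 100
= (867.95 - 227.75) / 867.95 * 100
= 73.7600%

73.7600%


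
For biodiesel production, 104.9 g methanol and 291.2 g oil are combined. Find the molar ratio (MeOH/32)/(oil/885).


Molar ratio = n_MeOH / n_oil = (MeOH/32) / (oil/885) = (MeOH * 885) / (32 * oil)
= (104.9 * 885) / (32 * 291.2)
= 9.9627

9.9627


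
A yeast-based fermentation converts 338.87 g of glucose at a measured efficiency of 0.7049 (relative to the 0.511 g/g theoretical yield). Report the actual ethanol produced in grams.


Actual ethanol: m = 0.511 * 338.87 * 0.7049
m = 122.0623 g

122.0623 g


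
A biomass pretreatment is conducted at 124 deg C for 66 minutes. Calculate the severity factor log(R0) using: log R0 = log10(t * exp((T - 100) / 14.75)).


logR0 = log10(t * exp((T - 100) / 14.75))
= log10(66 * exp((124 - 100) / 14.75))
= 2.5262

2.5262


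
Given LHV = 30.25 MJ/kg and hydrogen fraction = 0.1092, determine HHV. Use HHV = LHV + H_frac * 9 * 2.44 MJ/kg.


HHV = LHV + H_frac * 9 * 2.44
= 30.25 + 0.1092 * 9 * 2.44
= 32.6480 MJ/kg

32.6480 MJ/kg


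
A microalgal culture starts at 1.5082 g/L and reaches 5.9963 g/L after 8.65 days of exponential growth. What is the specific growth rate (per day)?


mu = ln(X2/X1) / dt
= ln(5.9963/1.5082) / 8.65
= 0.1596 per day

0.1596 per day


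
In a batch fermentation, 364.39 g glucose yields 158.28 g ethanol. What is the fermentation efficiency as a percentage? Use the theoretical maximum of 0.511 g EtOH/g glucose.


Fermentation efficiency = (actual / (0.511 * glucose)) * 100
= (158.28 / (0.511 * 364.39)) * 100
= 85.0039%

85.0039%


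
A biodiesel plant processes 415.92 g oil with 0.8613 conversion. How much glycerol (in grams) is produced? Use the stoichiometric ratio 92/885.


glycerol = oil * conv * (92/885)
= 415.92 * 0.8613 * 92 / 885
= 37.2399 g

37.2399 g


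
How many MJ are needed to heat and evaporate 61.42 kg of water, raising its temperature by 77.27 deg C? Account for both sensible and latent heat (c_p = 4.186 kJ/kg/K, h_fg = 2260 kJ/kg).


E = m_water * (4.186 * dT + 2260) / 1000
= 61.42 * (4.186 * 77.27 + 2260) / 1000
= 158.6756 MJ

158.6756 MJ


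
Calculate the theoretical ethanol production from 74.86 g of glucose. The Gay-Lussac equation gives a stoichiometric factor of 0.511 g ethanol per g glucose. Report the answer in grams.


Theoretical ethanol yield: m_EtOH = 0.511 * m_glucose
m_EtOH = 0.511 * 74.86 = 38.2535 g

38.2535 g


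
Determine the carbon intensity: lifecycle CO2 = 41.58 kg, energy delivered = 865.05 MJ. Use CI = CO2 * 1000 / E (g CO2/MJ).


CI = CO2 * 1000 / E
= 41.58 * 1000 / 865.05
= 48.0666 g CO2/MJ

48.0666 g CO2/MJ


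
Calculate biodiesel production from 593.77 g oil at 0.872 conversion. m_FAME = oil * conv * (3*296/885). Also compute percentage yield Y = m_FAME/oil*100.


m_FAME = oil * conv * (3 * 296 / 885) = oil * conv * (888/885)
= 593.77 * 0.872 * 888 / 885
= 519.5226 g
Y = m_FAME / oil * 100 = conv * (888/885) * 100
= 0.872 * 888 / 885 * 100
= 87.50%

519.5226 g FAME; Y = 87.50%


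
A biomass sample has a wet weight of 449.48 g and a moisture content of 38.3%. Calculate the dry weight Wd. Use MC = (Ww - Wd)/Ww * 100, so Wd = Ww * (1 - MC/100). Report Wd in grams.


Wd = Ww * (1 - MC/100)
= 449.48 * (1 - 38.3/100)
= 277.3292 g

277.3292 g


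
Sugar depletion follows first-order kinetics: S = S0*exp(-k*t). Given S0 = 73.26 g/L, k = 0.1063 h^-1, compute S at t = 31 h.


S = S0 * exp(-k * t)
S = 73.26 * exp(-0.1063 * 31)
S = 2.7148 g/L

2.7148 g/L


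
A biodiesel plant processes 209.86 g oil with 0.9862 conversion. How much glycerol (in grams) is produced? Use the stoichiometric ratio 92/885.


glycerol = oil * conv * (92/885)
= 209.86 * 0.9862 * 92 / 885
= 21.5149 g

21.5149 g


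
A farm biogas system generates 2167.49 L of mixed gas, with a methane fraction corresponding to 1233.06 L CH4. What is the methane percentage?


CH4% = V_CH4 / V_total * 100
= 1233.06 / 2167.49 * 100
= 56.8888%

56.8888%


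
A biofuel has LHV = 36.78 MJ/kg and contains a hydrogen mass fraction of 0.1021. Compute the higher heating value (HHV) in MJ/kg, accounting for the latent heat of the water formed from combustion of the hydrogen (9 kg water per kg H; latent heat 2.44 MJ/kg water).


HHV = LHV + H_frac * 9 * 2.44
= 36.78 + 0.1021 * 9 * 2.44
= 39.0221 MJ/kg

39.0221 MJ/kg


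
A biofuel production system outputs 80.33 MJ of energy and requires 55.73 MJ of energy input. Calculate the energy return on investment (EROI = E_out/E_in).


EROI = E_out / E_in
= 80.33 / 55.73
= 1.4414

1.4414


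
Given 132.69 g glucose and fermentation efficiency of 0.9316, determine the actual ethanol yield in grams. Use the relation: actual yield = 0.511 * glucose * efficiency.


Actual ethanol: m = 0.511 * 132.69 * 0.9316
m = 63.1668 g

63.1668 g


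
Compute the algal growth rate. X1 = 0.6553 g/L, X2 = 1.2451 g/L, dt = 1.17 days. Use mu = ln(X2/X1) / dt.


mu = ln(X2/X1) / dt
= ln(1.2451/0.6553) / 1.17
= 0.5486 per day

0.5486 per day


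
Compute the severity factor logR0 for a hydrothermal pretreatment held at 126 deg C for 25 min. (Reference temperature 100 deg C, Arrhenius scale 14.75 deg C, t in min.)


logR0 = log10(t * exp((T - 100) / 14.75))
= log10(25 * exp((126 - 100) / 14.75))
= 2.1635

2.1635


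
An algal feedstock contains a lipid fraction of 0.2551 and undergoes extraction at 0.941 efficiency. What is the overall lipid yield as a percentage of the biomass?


Y = lipid_content * extraction_eff * 100
= 0.2551 * 0.941 * 100
= 24.0049%

24.0049%


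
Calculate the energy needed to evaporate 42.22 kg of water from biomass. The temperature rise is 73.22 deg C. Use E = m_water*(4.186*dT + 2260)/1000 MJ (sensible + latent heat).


E = m_water * (4.186 * dT + 2260) / 1000
= 42.22 * (4.186 * 73.22 + 2260) / 1000
= 108.3576 MJ

108.3576 MJ


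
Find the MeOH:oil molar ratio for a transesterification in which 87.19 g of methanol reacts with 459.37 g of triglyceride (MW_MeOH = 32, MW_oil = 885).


Molar ratio = n_MeOH / n_oil = (MeOH/32) / (oil/885) = (MeOH * 885) / (32 * oil)
= (87.19 * 885) / (32 * 459.37)
= 5.2493

5.2493


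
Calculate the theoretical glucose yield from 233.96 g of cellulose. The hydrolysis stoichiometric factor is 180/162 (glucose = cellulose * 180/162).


glucose = cellulose * 180/162
= 233.96 * 180/162
= 259.9556 g

259.9556 g


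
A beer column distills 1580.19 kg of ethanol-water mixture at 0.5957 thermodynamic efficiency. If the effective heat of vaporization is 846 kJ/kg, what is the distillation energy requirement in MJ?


E = m * 846 / (eta * 1000)
= 1580.19 * 846 / (0.5957 * 1000)
= 2244.1510 MJ

2244.1510 MJ


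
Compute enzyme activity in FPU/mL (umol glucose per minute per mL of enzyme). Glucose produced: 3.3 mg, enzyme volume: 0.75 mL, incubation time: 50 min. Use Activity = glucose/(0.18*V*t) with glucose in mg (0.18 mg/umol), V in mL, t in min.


Activity = glucose_mg / (0.18 mg/umol * V_mL * t_min)
= 3.3 / (0.18 * 0.75 * 50)
= 0.4889 FPU/mL

0.4889 FPU/mL


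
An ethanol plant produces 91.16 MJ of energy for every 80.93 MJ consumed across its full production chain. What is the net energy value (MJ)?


NEV = E_out - E_in
= 91.16 - 80.93
= 10.2300 MJ

10.2300 MJ


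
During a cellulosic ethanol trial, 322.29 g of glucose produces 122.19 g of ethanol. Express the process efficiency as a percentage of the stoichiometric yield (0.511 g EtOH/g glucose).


Fermentation efficiency = (actual / (0.511 * glucose)) * 100
= (122.19 / (0.511 * 322.29)) * 100
= 74.1939%

74.1939%


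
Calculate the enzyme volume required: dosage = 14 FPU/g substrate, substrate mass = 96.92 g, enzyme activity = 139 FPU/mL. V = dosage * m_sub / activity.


V = dosage * m_sub / activity
V = 14 * 96.92 / 139
V = 9.7617 mL

9.7617 mL


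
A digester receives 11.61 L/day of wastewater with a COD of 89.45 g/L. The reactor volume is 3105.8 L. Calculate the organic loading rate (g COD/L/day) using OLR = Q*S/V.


OLR = Q * S / V
= 11.61 * 89.45 / 3105.8
= 0.3344 g/L/day

0.3344 g/L/day


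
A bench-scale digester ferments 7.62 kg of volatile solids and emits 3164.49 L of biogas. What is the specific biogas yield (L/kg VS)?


Y = V / VS
= 3164.49 / 7.62
= 415.2874 L/kg VS

415.2874 L/kg VS


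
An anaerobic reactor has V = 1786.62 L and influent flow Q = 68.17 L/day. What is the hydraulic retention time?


HRT = V / Q
= 1786.62 / 68.17
= 26.2083 days

26.2083 days


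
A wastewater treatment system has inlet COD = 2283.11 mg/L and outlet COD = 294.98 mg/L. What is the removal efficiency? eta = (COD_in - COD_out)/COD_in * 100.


eta = (COD_in - COD_out) / COD_in * 100
= (2283.11 - 294.98) / 2283.11 * 100
= 87.0799%

87.0799%


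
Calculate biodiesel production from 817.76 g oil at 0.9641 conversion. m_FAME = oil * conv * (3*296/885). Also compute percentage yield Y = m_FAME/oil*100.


m_FAME = oil * conv * (3 * 296 / 885) = oil * conv * (888/885)
= 817.76 * 0.9641 * 888 / 885
= 791.0750 g
Y = m_FAME / oil * 100 = conv * (888/885) * 100
= 0.9641 * 888 / 885 * 100
= 96.74%

791.0750 g FAME; Y = 96.74%


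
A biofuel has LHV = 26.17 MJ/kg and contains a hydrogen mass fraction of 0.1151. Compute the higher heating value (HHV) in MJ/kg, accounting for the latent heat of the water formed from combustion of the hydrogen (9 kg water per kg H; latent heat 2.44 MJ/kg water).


HHV = LHV + H_frac * 9 * 2.44
= 26.17 + 0.1151 * 9 * 2.44
= 28.6976 MJ/kg

28.6976 MJ/kg


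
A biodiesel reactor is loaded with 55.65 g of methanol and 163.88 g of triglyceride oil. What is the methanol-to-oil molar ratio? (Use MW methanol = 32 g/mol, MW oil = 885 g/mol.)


Molar ratio = n_MeOH / n_oil = (MeOH/32) / (oil/885) = (MeOH * 885) / (32 * oil)
= (55.65 * 885) / (32 * 163.88)
= 9.3914

9.3914


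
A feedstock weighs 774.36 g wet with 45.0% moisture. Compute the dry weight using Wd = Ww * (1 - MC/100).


Wd = Ww * (1 - MC/100)
= 774.36 * (1 - 45.0/100)
= 425.8980 g

425.8980 g


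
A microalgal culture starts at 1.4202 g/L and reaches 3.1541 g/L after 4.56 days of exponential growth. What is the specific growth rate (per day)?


mu = ln(X2/X1) / dt
= ln(3.1541/1.4202) / 4.56
= 0.1750 per day

0.1750 per day


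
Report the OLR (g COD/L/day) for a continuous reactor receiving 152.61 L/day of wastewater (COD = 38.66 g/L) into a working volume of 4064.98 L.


OLR = Q * S / V
= 152.61 * 38.66 / 4064.98
= 1.4514 g/L/day

1.4514 g/L/day


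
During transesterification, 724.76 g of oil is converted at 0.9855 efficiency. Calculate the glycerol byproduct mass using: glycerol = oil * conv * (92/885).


glycerol = oil * conv * (92/885)
= 724.76 * 0.9855 * 92 / 885
= 74.2498 g

74.2498 g


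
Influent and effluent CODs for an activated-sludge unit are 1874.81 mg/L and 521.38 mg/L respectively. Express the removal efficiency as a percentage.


eta = (COD_in - COD_out) / COD_in * 100
= (1874.81 - 521.38) / 1874.81 * 100
= 72.1902%

72.1902%


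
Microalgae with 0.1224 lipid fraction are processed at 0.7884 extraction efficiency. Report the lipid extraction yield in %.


Y = lipid_content * extraction_eff * 100
= 0.1224 * 0.7884 * 100
= 9.6500%

9.6500%


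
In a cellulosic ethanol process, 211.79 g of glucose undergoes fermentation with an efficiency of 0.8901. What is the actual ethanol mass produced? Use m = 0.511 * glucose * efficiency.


Actual ethanol: m = 0.511 * 211.79 * 0.8901
m = 96.3308 g

96.3308 g


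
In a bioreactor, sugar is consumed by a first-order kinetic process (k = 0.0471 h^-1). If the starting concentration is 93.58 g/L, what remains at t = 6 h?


S = S0 * exp(-k * t)
S = 93.58 * exp(-0.0471 * 6)
S = 70.5426 g/L

70.5426 g/L


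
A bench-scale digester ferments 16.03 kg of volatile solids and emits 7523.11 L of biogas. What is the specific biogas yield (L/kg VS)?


Y = V / VS
= 7523.11 / 16.03
= 469.3144 L/kg VS

469.3144 L/kg VS


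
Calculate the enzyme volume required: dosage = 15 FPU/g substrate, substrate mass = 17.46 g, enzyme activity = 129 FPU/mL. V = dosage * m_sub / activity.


V = dosage * m_sub / activity
V = 15 * 17.46 / 129
V = 2.0302 mL

2.0302 mL


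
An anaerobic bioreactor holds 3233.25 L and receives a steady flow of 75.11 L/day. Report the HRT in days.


HRT = V / Q
= 3233.25 / 75.11
= 43.0469 days

43.0469 days


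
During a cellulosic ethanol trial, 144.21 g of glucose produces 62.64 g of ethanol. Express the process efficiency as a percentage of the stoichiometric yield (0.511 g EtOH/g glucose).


Fermentation efficiency = (actual / (0.511 * glucose)) * 100
= (62.64 / (0.511 * 144.21)) * 100
= 85.0032%

85.0032%


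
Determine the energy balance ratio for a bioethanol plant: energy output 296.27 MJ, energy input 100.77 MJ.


EROI = E_out / E_in
= 296.27 / 100.77
= 2.9401

2.9401


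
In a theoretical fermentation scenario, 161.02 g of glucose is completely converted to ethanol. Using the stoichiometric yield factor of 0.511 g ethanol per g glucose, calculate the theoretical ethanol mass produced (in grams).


Theoretical ethanol yield: m_EtOH = 0.511 * m_glucose
m_EtOH = 0.511 * 161.02 = 82.2812 g

82.2812 g


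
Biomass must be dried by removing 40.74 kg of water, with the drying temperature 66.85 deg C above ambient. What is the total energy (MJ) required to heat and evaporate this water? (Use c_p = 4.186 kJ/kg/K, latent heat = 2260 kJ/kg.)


E = m_water * (4.186 * dT + 2260) / 1000
= 40.74 * (4.186 * 66.85 + 2260) / 1000
= 103.4728 MJ

103.4728 MJ


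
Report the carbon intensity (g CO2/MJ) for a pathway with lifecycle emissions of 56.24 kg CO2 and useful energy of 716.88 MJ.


CI = CO2 * 1000 / E
= 56.24 * 1000 / 716.88
= 78.4511 g CO2/MJ

78.4511 g CO2/MJ


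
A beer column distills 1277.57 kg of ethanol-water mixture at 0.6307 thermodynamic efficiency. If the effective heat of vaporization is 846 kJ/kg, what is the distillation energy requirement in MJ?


E = m * 846 / (eta * 1000)
= 1277.57 * 846 / (0.6307 * 1000)
= 1713.6899 MJ

1713.6899 MJ


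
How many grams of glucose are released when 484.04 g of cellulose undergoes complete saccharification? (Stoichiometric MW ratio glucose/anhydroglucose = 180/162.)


glucose = cellulose * 180/162
= 484.04 * 180/162
= 537.8222 g

537.8222 g


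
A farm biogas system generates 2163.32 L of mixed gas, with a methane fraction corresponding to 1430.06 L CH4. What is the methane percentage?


CH4% = V_CH4 / V_total * 100
= 1430.06 / 2163.32 * 100
= 66.1049%

66.1049%


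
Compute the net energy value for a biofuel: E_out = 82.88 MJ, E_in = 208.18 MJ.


NEV = E_out - E_in
= 82.88 - 208.18
= -125.3000 MJ

-125.3000 MJ


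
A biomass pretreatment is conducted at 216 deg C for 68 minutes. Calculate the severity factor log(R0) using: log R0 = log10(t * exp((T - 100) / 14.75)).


logR0 = log10(t * exp((T - 100) / 14.75))
= log10(68 * exp((216 - 100) / 14.75))
= 5.2480

5.2480


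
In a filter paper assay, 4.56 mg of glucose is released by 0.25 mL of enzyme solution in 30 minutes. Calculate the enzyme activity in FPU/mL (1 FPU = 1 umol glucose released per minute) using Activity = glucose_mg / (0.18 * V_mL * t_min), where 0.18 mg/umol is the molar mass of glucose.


Activity = glucose_mg / (0.18 mg/umol * V_mL * t_min)
= 4.56 / (0.18 * 0.25 * 30)
= 3.3778 FPU/mL

3.3778 FPU/mL


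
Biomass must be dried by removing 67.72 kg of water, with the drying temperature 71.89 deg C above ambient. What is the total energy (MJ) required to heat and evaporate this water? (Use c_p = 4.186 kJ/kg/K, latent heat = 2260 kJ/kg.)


E = m_water * (4.186 * dT + 2260) / 1000
= 67.72 * (4.186 * 71.89 + 2260) / 1000
= 173.4263 MJ

173.4263 MJ


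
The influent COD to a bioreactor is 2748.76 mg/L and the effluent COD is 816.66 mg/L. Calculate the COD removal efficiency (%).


eta = (COD_in - COD_out) / COD_in * 100
= (2748.76 - 816.66) / 2748.76 * 100
= 70.2899%

70.2899%


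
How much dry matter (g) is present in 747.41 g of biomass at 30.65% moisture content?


Wd = Ww * (1 - MC/100)
= 747.41 * (1 - 30.65/100)
= 518.3288 g

518.3288 g


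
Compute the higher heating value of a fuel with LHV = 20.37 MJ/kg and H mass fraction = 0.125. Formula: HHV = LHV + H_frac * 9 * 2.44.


HHV = LHV + H_frac * 9 * 2.44
= 20.37 + 0.125 * 9 * 2.44
= 23.1150 MJ/kg

23.1150 MJ/kg


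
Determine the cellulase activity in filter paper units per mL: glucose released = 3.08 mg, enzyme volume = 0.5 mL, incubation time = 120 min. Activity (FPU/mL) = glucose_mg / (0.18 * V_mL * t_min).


Activity = glucose_mg / (0.18 mg/umol * V_mL * t_min)
= 3.08 / (0.18 * 0.5 * 120)
= 0.2852 FPU/mL

0.2852 FPU/mL


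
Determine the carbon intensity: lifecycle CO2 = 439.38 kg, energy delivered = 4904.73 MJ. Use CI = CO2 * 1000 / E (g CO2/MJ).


CI = CO2 * 1000 / E
= 439.38 * 1000 / 4904.73
= 89.5829 g CO2/MJ

89.5829 g CO2/MJ


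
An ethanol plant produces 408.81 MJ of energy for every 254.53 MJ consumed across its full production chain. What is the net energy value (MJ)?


NEV = E_out - E_in
= 408.81 - 254.53
= 154.2800 MJ

154.2800 MJ


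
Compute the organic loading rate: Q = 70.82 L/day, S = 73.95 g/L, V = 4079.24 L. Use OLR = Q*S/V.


OLR = Q * S / V
= 70.82 * 73.95 / 4079.24
= 1.2839 g/L/day

1.2839 g/L/day


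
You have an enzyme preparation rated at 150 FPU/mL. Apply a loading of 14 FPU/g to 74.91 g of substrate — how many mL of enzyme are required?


V = dosage * m_sub / activity
V = 14 * 74.91 / 150
V = 6.9916 mL

6.9916 mL


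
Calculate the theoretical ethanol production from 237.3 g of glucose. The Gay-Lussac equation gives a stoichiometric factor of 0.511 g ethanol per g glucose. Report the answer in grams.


Theoretical ethanol yield: m_EtOH = 0.511 * m_glucose
m_EtOH = 0.511 * 237.3 = 121.2603 g

121.2603 g


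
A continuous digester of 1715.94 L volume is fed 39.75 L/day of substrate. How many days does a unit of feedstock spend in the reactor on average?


HRT = V / Q
= 1715.94 / 39.75
= 43.1683 days

43.1683 days


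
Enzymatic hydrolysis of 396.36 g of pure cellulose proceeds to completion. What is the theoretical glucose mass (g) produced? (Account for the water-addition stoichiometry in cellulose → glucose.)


glucose = cellulose * 180/162
= 396.36 * 180/162
= 440.4000 g

440.4000 g


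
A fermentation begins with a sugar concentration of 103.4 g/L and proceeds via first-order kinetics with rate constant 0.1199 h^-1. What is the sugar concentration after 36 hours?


S = S0 * exp(-k * t)
S = 103.4 * exp(-0.1199 * 36)
S = 1.3802 g/L

1.3802 g/L


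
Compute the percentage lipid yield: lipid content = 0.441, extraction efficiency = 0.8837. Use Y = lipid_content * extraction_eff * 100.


Y = lipid_content * extraction_eff * 100
= 0.441 * 0.8837 * 100
= 38.9712%

38.9712%


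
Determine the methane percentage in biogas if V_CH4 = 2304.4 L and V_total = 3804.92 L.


CH4% = V_CH4 / V_total * 100
= 2304.4 / 3804.92 * 100
= 60.5637%

60.5637%


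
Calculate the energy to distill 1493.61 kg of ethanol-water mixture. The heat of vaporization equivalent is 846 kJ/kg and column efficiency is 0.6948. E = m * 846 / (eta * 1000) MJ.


E = m * 846 / (eta * 1000)
= 1493.61 * 846 / (0.6948 * 1000)
= 1818.6443 MJ

1818.6443 MJ


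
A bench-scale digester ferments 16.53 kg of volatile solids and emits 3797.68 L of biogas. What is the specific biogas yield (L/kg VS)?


Y = V / VS
= 3797.68 / 16.53
= 229.7447 L/kg VS

229.7447 L/kg VS


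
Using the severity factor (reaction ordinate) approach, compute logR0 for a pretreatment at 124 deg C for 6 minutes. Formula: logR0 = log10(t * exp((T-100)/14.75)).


logR0 = log10(t * exp((T - 100) / 14.75))
= log10(6 * exp((124 - 100) / 14.75))
= 1.4848

1.4848


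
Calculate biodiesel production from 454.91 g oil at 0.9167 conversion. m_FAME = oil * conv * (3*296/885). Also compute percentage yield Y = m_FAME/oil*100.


m_FAME = oil * conv * (3 * 296 / 885) = oil * conv * (888/885)
= 454.91 * 0.9167 * 888 / 885
= 418.4296 g
Y = m_FAME / oil * 100 = conv * (888/885) * 100
= 0.9167 * 888 / 885 * 100
= 91.98%

418.4296 g FAME; Y = 91.98%


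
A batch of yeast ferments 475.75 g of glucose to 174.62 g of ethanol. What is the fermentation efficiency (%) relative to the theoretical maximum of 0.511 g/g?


Fermentation efficiency = (actual / (0.511 * glucose)) * 100
= (174.62 / (0.511 * 475.75)) * 100
= 71.8281%

71.8281%


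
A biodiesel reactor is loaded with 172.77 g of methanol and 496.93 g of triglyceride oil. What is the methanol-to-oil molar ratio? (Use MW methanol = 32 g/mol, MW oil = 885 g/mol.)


Molar ratio = n_MeOH / n_oil = (MeOH/32) / (oil/885) = (MeOH * 885) / (32 * oil)
= (172.77 * 885) / (32 * 496.93)
= 9.6154

9.6154


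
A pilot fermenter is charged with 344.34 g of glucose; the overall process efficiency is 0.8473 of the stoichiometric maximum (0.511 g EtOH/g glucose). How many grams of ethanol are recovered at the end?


Actual ethanol: m = 0.511 * 344.34 * 0.8473
m = 149.0890 g

149.0890 g


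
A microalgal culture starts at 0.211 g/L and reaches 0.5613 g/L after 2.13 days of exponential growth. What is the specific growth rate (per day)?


mu = ln(X2/X1) / dt
= ln(0.5613/0.211) / 2.13
= 0.4593 per day

0.4593 per day


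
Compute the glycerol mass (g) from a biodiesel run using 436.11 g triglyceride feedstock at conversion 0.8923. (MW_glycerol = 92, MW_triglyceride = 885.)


glycerol = oil * conv * (92/885)
= 436.11 * 0.8923 * 92 / 885
= 40.4531 g

40.4531 g


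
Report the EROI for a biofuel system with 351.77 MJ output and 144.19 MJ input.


EROI = E_out / E_in
= 351.77 / 144.19
= 2.4396

2.4396


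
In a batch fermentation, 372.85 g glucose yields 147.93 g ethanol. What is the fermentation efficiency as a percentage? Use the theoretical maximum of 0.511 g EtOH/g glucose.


Fermentation efficiency = (actual / (0.511 * glucose)) * 100
= (147.93 / (0.511 * 372.85)) * 100
= 77.6428%

77.6428%


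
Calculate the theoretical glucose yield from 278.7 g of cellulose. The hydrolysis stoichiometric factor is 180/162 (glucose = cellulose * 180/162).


glucose = cellulose * 180/162
= 278.7 * 180/162
= 309.6667 g

309.6667 g


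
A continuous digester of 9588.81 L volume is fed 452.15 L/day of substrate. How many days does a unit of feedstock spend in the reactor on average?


HRT = V / Q
= 9588.81 / 452.15
= 21.2071 days

21.2071 days


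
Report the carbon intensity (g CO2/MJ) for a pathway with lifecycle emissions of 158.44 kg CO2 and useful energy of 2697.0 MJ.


CI = CO2 * 1000 / E
= 158.44 * 1000 / 2697.0
= 58.7468 g CO2/MJ

58.7468 g CO2/MJ


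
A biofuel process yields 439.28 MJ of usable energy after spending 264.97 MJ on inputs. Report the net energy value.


NEV = E_out - E_in
= 439.28 - 264.97
= 174.3100 MJ

174.3100 MJ


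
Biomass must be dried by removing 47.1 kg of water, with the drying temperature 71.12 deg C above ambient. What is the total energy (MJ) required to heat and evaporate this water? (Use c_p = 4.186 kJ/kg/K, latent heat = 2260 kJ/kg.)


E = m_water * (4.186 * dT + 2260) / 1000
= 47.1 * (4.186 * 71.12 + 2260) / 1000
= 120.4681 MJ

120.4681 MJ


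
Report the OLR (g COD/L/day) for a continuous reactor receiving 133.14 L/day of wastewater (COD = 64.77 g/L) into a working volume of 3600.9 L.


OLR = Q * S / V
= 133.14 * 64.77 / 3600.9
= 2.3948 g/L/day

2.3948 g/L/day


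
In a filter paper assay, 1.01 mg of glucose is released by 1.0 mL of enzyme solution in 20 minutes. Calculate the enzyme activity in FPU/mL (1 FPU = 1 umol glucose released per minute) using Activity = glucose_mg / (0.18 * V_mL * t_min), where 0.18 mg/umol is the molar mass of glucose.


Activity = glucose_mg / (0.18 mg/umol * V_mL * t_min)
= 1.01 / (0.18 * 1.0 * 20)
= 0.2806 FPU/mL

0.2806 FPU/mL


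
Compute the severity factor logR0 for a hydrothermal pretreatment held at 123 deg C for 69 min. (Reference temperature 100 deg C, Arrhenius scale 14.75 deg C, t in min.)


logR0 = log10(t * exp((T - 100) / 14.75))
= log10(69 * exp((123 - 100) / 14.75))
= 2.5161

2.5161


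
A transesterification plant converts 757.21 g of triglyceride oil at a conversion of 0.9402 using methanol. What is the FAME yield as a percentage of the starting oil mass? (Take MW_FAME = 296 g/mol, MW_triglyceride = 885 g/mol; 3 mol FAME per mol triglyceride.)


m_FAME = oil * conv * (3 * 296 / 885) = oil * conv * (888/885)
= 757.21 * 0.9402 * 888 / 885
= 714.3422 g
Y = m_FAME / oil * 100 = conv * (888/885) * 100
= 0.9402 * 888 / 885 * 100
= 94.34%

94.34%


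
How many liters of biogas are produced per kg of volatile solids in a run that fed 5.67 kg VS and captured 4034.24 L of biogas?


Y = V / VS
= 4034.24 / 5.67
= 711.5062 L/kg VS

711.5062 L/kg VS


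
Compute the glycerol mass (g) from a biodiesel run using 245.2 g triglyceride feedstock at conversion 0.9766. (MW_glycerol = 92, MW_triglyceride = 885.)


glycerol = oil * conv * (92/885)
= 245.2 * 0.9766 * 92 / 885
= 24.8933 g

24.8933 g


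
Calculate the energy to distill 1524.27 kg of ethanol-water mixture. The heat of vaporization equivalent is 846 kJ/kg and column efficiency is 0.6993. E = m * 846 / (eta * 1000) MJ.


E = m * 846 / (eta * 1000)
= 1524.27 * 846 / (0.6993 * 1000)
= 1844.0332 MJ

1844.0332 MJ


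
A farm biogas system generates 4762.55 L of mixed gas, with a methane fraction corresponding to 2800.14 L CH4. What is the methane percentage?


CH4% = V_CH4 / V_total * 100
= 2800.14 / 4762.55 * 100
= 58.7950%

58.7950%


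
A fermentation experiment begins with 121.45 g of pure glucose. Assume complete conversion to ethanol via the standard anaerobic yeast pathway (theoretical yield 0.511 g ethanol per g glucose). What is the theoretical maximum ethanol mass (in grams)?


Theoretical ethanol yield: m_EtOH = 0.511 * m_glucose
m_EtOH = 0.511 * 121.45 = 62.0610 g

62.0610 g


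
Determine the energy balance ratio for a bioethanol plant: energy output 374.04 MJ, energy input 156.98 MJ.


EROI = E_out / E_in
= 374.04 / 156.98
= 2.3827

2.3827


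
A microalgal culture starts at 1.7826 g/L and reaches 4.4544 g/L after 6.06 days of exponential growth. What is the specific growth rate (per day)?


mu = ln(X2/X1) / dt
= ln(4.4544/1.7826) / 6.06
= 0.1511 per day

0.1511 per day
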